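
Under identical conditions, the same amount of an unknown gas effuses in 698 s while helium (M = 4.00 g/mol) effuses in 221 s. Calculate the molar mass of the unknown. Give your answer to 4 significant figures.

39.90 g/mol

Since effusion rate ∝ 1/√M, t_X/t_He = √(M_X/M_He).
698/221 = 3.158 = √(M_X/4.00)
M_X = 4.00 × 3.158² = 4.00 × 9.975 = 39.90 g/mol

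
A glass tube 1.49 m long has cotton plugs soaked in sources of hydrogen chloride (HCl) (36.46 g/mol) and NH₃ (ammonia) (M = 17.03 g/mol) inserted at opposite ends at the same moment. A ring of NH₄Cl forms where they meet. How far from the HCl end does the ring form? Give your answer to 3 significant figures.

0.605 m

In equal time, each gas travels a distance ∝ its rate ∝ 1/√M, so d_HCl/d_NH₃ = √(M_NH₃/M_HCl) = √(17.03/36.46) = 0.6834.
With d_HCl + d_NH₃ = 1.49 m, d_NH₃ = 1.49/(1 + 0.6834) = 0.8851 m.
d_HCl = 1.49 − 0.8851 = 0.605 m.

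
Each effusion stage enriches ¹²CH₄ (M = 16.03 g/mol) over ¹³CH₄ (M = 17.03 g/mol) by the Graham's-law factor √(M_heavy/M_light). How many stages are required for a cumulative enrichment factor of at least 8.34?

Single-stage factor α = √(17.03/16.03), so ln α = ½ ln(1.06238) = 0.03026.
Need α^N ≥ 8.34 ⇒ N ≥ ln(8.34) / ln α = 2.121 / 0.03026 = 70.10.
Rounding up, N = 71 stages.

71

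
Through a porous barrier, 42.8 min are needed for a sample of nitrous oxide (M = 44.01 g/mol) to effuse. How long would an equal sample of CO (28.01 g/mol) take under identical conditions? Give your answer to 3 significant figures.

Graham's law gives t_CO/t_N₂O = √(M_CO/M_N₂O) = √(28.01/44.01) = √0.6364 = 0.7978.
So the time for CO is 42.8 × 0.7978 = 34.1 min.

34.1 min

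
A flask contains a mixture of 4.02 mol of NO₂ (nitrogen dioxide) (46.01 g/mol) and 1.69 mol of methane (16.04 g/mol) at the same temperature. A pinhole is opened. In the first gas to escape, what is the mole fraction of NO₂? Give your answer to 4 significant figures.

0.5841

Each component's effusion rate ∝ (its partial pressure)·(1/√M) ∝ n_i/√M_i.
x_NO₂(eff) = (n_NO₂/√M_NO₂) / (n_NO₂/√M_NO₂ + n_CH₄/√M_CH₄)
= (4.02/√46.01) / (4.02/√46.01 + 1.69/√16.04) = 0.5927/(0.5927 + 0.4220) = 0.5841.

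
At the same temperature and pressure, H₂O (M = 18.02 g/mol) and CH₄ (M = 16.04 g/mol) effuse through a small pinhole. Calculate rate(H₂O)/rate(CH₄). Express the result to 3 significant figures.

0.943

Since effusion rate ∝ 1/√M, rate_H₂O/rate_CH₄ = √(M_CH₄/M_H₂O) = √(16.04/18.02) = √0.8901 = 0.943.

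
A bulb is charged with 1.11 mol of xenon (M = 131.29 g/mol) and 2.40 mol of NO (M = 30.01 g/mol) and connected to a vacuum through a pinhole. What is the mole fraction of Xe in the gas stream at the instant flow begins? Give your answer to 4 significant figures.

0.1811

Effusion rate of each component ∝ n_i/√M_i (partial pressure × 1/√M).
So x_Xe in the escaping gas = (n_Xe/√M_Xe) / Σ(n_i/√M_i)
= (1.11/√131.29) / (1.11/√131.29 + 2.40/√30.01) = 0.09687/(0.09687 + 0.4381) = 0.1811.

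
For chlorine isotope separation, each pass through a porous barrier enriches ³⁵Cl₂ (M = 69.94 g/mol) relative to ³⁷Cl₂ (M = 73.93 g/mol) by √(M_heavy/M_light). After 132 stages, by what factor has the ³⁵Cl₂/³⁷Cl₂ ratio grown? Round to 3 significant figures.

Each stage multiplies the ratio by α = √(73.93/69.94), so after 132 stages the overall factor is α^132 = (73.93/69.94)^(132/2).
= 1.05705^66 = 38.9.

38.9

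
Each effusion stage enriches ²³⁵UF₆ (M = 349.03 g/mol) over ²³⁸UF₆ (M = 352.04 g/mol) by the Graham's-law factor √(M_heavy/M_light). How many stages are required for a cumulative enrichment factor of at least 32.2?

Per stage α = (352.04/349.03)^(1/2) = 1.00862^0.5, giving ln α = 0.004293.
Need α^N ≥ 32.2 ⇒ N ≥ ln(32.2) / ln α = 3.472 / 0.004293 = 808.66.
So at least 809 stages are needed.

809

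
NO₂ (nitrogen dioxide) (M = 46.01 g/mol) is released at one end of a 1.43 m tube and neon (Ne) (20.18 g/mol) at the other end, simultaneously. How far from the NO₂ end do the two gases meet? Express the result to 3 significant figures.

0.570 m

The fronts meet when d_NO₂ + d_Ne = L with d_NO₂/d_Ne = √(M_Ne/M_NO₂) (Graham's law). Here √(M_Ne/M_NO₂) = √(20.18/46.01) = 0.6623.
With d_NO₂ + d_Ne = 1.43 m, d_Ne = 1.43/(1 + 0.6623) = 0.8603 m.
d_NO₂ = 1.43 − 0.8603 = 0.570 m.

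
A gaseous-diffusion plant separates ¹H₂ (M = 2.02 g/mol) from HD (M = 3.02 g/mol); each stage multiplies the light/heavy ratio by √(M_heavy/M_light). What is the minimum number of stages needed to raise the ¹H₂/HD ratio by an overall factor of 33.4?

18

Per stage α = (3.02/2.02)^(1/2) = 1.49505^0.5, giving ln α = 0.2011.
Need α^N ≥ 33.4 ⇒ N ≥ ln(33.4) / ln α = 3.509 / 0.2011 = 17.45.
So at least 18 stages are needed.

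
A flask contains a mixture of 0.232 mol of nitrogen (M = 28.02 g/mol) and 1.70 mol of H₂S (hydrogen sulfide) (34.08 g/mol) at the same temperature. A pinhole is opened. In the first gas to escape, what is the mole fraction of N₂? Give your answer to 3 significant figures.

Each component's effusion rate ∝ (its partial pressure)·(1/√M) ∝ n_i/√M_i.
So x_N₂ in the escaping gas = (n_N₂/√M_N₂) / Σ(n_i/√M_i)
= (0.232/√28.02) / (0.232/√28.02 + 1.70/√34.08) = 0.04383/(0.04383 + 0.2912) = 0.131.

0.131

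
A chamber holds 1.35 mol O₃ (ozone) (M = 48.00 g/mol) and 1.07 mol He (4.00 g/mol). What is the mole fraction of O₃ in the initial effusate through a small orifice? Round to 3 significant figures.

0.267

Effusion rate of each component ∝ n_i/√M_i (partial pressure × 1/√M).
So x_O₃ in the escaping gas = (n_O₃/√M_O₃) / Σ(n_i/√M_i)
= (1.35/√48.00) / (1.35/√48.00 + 1.07/√4.00) = 0.1949/(0.1949 + 0.5350) = 0.267.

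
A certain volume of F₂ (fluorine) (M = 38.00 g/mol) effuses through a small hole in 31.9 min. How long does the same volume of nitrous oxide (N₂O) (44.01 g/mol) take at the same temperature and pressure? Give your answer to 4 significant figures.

Since effusion rate ∝ 1/√M, t_N₂O/t_F₂ = √(M_N₂O/M_F₂) = √(44.01/38.00) = √1.158 = 1.076.
So the time for N₂O is 31.9 × 1.076 = 34.33 min.

34.33 min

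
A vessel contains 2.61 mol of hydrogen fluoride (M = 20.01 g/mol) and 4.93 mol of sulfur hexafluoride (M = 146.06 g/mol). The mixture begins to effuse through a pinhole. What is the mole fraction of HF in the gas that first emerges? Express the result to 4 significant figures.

Effusion rate of each component ∝ n_i/√M_i (partial pressure × 1/√M).
Mole fraction of HF in the effusate = (n_HF/√M_HF) / (n_HF/√M_HF + n_SF₆/√M_SF₆)
= (2.61/√20.01) / (2.61/√20.01 + 4.93/√146.06) = 0.5835/(0.5835 + 0.4079) = 0.5885.

0.5885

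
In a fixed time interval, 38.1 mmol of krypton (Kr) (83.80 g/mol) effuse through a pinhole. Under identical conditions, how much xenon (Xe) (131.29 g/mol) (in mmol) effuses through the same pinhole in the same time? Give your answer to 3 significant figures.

30.4 mmol

Since effusion rate ∝ 1/√M, rate_Xe/rate_Kr = √(M_Kr/M_Xe) = √(83.80/131.29) = √0.6383 = 0.7989.
So the amount for Xe is 38.1 × 0.7989 = 30.4 mmol.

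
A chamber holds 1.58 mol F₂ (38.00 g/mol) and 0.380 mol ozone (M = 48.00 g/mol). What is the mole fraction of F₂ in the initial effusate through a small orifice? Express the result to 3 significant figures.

Effusion rate of each component ∝ n_i/√M_i (partial pressure × 1/√M).
So x_F₂ in the escaping gas = (n_F₂/√M_F₂) / Σ(n_i/√M_i)
= (1.58/√38.00) / (1.58/√38.00 + 0.380/√48.00) = 0.2563/(0.2563 + 0.05485) = 0.824.

0.824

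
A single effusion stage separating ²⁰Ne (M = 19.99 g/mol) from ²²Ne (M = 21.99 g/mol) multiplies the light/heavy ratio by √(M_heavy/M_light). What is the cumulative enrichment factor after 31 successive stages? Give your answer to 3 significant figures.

4.38

After 31 stages the ratio has grown by (√(21.99/19.99))^31 = (21.99/19.99)^(31/2).
= 1.10005^(31/2) = 4.38.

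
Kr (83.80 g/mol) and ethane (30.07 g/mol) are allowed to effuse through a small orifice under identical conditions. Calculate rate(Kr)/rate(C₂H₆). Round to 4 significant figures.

From Graham's law, rate_Kr/rate_C₂H₆ = √(M_C₂H₆/M_Kr) = √(30.07/83.80) = √0.3588 = 0.5990.

0.5990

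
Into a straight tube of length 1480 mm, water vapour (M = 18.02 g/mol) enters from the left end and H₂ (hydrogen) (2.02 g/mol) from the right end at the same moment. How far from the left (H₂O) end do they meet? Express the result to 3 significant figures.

The fronts meet when d_H₂O + d_H₂ = L with d_H₂O/d_H₂ = √(M_H₂/M_H₂O) (Graham's law). Here √(M_H₂/M_H₂O) = √(2.02/18.02) = 0.3348.
With d_H₂O + d_H₂ = 1480 mm, d_H₂ = 1480/(1 + 0.3348) = 1109 mm.
d_H₂O = 1480 − 1109 = 371 mm.

371 mm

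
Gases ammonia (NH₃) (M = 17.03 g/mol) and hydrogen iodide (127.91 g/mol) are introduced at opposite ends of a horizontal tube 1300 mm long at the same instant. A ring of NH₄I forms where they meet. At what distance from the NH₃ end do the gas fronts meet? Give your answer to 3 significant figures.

Graham's law gives d_NH₃/d_HI = rate_NH₃/rate_HI = √(M_HI/M_NH₃) = √(127.91/17.03) = 2.741.
With d_NH₃ + d_HI = 1300 mm, d_HI = 1300/(1 + 2.741) = 347.5 mm.
d_NH₃ = 1300 − 347.5 = 952 mm.

952 mm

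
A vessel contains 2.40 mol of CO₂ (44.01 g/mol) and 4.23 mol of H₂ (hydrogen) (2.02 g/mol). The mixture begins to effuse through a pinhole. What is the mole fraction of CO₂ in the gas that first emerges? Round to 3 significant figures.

0.108

Effusion rate of each component ∝ n_i/√M_i (partial pressure × 1/√M).
x_CO₂(eff) = (n_CO₂/√M_CO₂) / (n_CO₂/√M_CO₂ + n_H₂/√M_H₂)
= (2.40/√44.01) / (2.40/√44.01 + 4.23/√2.02) = 0.3618/(0.3618 + 2.976) = 0.108.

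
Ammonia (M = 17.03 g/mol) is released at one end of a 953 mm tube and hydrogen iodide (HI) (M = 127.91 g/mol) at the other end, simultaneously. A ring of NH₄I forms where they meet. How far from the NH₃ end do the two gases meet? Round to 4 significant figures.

698.2 mm

The fronts meet when d_NH₃ + d_HI = L with d_NH₃/d_HI = √(M_HI/M_NH₃) (Graham's law). Here √(M_HI/M_NH₃) = √(127.91/17.03) = 2.741.
With d_NH₃ + d_HI = 953 mm, d_HI = 953/(1 + 2.741) = 254.8 mm.
d_NH₃ = 953 − 254.8 = 698.2 mm.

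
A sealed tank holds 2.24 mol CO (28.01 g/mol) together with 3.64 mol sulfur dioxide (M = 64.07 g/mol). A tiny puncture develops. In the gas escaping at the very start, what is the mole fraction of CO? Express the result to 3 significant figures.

0.482

Effusion rate of each component ∝ n_i/√M_i (partial pressure × 1/√M).
So x_CO in the escaping gas = (n_CO/√M_CO) / Σ(n_i/√M_i)
= (2.24/√28.01) / (2.24/√28.01 + 3.64/√64.07) = 0.4232/(0.4232 + 0.4548) = 0.482.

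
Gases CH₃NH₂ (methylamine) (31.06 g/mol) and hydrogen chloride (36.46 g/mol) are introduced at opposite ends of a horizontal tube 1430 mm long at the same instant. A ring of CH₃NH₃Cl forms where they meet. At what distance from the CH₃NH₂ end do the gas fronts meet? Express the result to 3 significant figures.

744 mm

Distances travelled in equal time are proportional to diffusion rates, so d_CH₃NH₂/d_HCl = √(M_HCl/M_CH₃NH₂) = √(36.46/31.06) = 1.083.
With d_CH₃NH₂ + d_HCl = 1430 mm, d_HCl = 1430/(1 + 1.083) = 686.4 mm.
d_CH₃NH₂ = 1430 − 686.4 = 744 mm.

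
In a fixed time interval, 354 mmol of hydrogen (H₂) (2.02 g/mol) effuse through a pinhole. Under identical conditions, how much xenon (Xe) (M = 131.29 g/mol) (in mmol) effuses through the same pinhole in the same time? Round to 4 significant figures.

Using Graham's law: rate_Xe/rate_H₂ = √(M_H₂/M_Xe) = √(2.02/131.29) = √0.01539 = 0.1240.
So the amount for Xe is 354 × 0.1240 = 43.91 mmol.

43.91 mmol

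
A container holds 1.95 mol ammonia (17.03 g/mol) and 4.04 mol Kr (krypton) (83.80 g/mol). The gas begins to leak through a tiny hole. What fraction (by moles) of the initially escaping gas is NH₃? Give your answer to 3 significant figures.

The effusion rate of species i is ∝ p_i/√M_i ∝ n_i/√M_i.
Mole fraction of NH₃ in the effusate = (n_NH₃/√M_NH₃) / (n_NH₃/√M_NH₃ + n_Kr/√M_Kr)
= (1.95/√17.03) / (1.95/√17.03 + 4.04/√83.80) = 0.4725/(0.4725 + 0.4413) = 0.517.

0.517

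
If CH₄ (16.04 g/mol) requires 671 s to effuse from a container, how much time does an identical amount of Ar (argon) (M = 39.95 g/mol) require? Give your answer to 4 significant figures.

1059 s

Using Graham's law: t_Ar/t_CH₄ = √(M_Ar/M_CH₄) = √(39.95/16.04) = √2.491 = 1.578.
So the time for Ar is 671 × 1.578 = 1059 s.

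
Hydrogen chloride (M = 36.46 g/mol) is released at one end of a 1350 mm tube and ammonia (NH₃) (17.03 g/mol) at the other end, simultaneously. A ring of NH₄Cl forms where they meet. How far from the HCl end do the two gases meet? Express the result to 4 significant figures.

The fronts meet when d_HCl + d_NH₃ = L with d_HCl/d_NH₃ = √(M_NH₃/M_HCl) (Graham's law). Here √(M_NH₃/M_HCl) = √(17.03/36.46) = 0.6834.
With d_HCl + d_NH₃ = 1350 mm, d_NH₃ = 1350/(1 + 0.6834) = 801.9 mm.
d_HCl = 1350 − 801.9 = 548.1 mm.

548.1 mm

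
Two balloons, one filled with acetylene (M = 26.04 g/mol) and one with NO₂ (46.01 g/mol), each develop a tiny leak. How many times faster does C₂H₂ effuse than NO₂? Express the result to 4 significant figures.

1.329

Using Graham's law: rate_C₂H₂/rate_NO₂ = √(M_NO₂/M_C₂H₂) = √(46.01/26.04) = √1.767 = 1.329.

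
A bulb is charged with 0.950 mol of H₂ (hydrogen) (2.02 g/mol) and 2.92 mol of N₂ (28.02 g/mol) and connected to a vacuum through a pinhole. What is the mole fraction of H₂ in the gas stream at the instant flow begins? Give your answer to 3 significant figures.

Effusion rate of each component ∝ n_i/√M_i (partial pressure × 1/√M).
So x_H₂ in the escaping gas = (n_H₂/√M_H₂) / Σ(n_i/√M_i)
= (0.950/√2.02) / (0.950/√2.02 + 2.92/√28.02) = 0.6684/(0.6684 + 0.5516) = 0.548.

0.548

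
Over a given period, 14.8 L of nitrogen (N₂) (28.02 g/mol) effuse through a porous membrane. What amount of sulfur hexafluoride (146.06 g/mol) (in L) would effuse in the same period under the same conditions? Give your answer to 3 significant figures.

6.48 L

By Graham's law, rate_SF₆/rate_N₂ = √(M_N₂/M_SF₆) = √(28.02/146.06) = √0.1918 = 0.4380.
So the volume for SF₆ is 14.8 × 0.4380 = 6.48 L.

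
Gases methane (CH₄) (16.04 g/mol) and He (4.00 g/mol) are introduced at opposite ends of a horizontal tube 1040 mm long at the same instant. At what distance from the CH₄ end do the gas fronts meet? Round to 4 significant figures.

The fronts meet when d_CH₄ + d_He = L with d_CH₄/d_He = √(M_He/M_CH₄) (Graham's law). Here √(M_He/M_CH₄) = √(4.00/16.04) = 0.4994.
With d_CH₄ + d_He = 1040 mm, d_He = 1040/(1 + 0.4994) = 693.6 mm.
d_CH₄ = 1040 − 693.6 = 346.4 mm.

346.4 mm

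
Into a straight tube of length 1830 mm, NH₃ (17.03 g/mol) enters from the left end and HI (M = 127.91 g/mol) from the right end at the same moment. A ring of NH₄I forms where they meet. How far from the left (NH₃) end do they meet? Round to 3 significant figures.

In equal time, each gas travels a distance ∝ its rate ∝ 1/√M, so d_NH₃/d_HI = √(M_HI/M_NH₃) = √(127.91/17.03) = 2.741.
With d_NH₃ + d_HI = 1830 mm, d_HI = 1830/(1 + 2.741) = 489.2 mm.
d_NH₃ = 1830 − 489.2 = 1340 mm.

1340 mm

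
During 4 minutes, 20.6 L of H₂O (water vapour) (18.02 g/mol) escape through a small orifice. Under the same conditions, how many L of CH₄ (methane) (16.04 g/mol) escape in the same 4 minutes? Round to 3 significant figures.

Graham's law gives rate_CH₄/rate_H₂O = √(M_H₂O/M_CH₄) = √(18.02/16.04) = √1.123 = 1.060.
So the volume for CH₄ is 20.6 × 1.060 = 21.8 L.

21.8 L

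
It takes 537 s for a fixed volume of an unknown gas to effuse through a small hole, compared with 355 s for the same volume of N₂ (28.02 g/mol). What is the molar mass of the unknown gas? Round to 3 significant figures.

Since effusion rate ∝ 1/√M, t_X/t_N₂ = √(M_X/M_N₂).
537/355 = 1.513 = √(M_X/28.02)
M_X = 28.02 × 1.513² = 28.02 × 2.288 = 64.1 g/mol

64.1 g/mol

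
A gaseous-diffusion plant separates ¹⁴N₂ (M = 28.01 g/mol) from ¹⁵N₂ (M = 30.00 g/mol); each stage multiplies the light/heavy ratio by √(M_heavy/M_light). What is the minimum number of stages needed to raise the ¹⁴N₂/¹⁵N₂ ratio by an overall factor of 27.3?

97

Single-stage factor α = √(30.00/28.01), so ln α = ½ ln(1.07105) = 0.03432.
Need α^N ≥ 27.3 ⇒ N ≥ ln(27.3) / ln α = 3.307 / 0.03432 = 96.36.
Rounding up, N = 97 stages.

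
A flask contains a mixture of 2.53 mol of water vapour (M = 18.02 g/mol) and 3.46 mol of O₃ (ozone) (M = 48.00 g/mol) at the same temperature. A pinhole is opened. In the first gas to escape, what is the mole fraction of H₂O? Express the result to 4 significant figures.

0.5441

Each component's effusion rate ∝ (its partial pressure)·(1/√M) ∝ n_i/√M_i.
Mole fraction of H₂O in the effusate = (n_H₂O/√M_H₂O) / (n_H₂O/√M_H₂O + n_O₃/√M_O₃)
= (2.53/√18.02) / (2.53/√18.02 + 3.46/√48.00) = 0.5960/(0.5960 + 0.4994) = 0.5441.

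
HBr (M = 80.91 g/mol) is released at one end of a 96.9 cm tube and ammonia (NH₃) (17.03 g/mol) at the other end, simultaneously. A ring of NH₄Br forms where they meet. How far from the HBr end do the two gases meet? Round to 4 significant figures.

30.47 cm

Distances travelled in equal time are proportional to diffusion rates, so d_HBr/d_NH₃ = √(M_NH₃/M_HBr) = √(17.03/80.91) = 0.4588.
With d_HBr + d_NH₃ = 96.9 cm, d_NH₃ = 96.9/(1 + 0.4588) = 66.43 cm.
d_HBr = 96.9 − 66.43 = 30.47 cm.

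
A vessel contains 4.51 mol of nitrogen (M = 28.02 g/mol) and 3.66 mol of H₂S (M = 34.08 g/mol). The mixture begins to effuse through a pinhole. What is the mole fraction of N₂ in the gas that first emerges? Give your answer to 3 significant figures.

0.576

Effusion rate of each component ∝ n_i/√M_i (partial pressure × 1/√M).
So x_N₂ in the escaping gas = (n_N₂/√M_N₂) / Σ(n_i/√M_i)
= (4.51/√28.02) / (4.51/√28.02 + 3.66/√34.08) = 0.8520/(0.8520 + 0.6269) = 0.576.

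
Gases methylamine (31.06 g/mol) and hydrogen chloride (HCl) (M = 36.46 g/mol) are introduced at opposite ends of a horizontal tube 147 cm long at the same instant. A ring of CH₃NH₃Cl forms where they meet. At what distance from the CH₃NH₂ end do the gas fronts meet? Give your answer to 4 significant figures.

76.44 cm

Graham's law gives d_CH₃NH₂/d_HCl = rate_CH₃NH₂/rate_HCl = √(M_HCl/M_CH₃NH₂) = √(36.46/31.06) = 1.083.
With d_CH₃NH₂ + d_HCl = 147 cm, d_HCl = 147/(1 + 1.083) = 70.56 cm.
d_CH₃NH₂ = 147 − 70.56 = 76.44 cm.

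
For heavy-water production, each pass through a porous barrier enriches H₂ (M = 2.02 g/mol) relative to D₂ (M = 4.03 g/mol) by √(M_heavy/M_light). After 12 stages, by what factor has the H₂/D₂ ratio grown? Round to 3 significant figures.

63.1

Each stage multiplies the ratio by α = √(4.03/2.02), so after 12 stages the overall factor is α^12 = (4.03/2.02)^(12/2).
= 1.99505^6 = 63.1.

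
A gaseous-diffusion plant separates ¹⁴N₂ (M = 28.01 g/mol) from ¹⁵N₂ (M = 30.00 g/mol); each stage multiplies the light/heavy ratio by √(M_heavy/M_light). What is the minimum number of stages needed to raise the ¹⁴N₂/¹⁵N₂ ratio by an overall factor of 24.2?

93

Per stage α = (30.00/28.01)^(1/2) = 1.07105^0.5, giving ln α = 0.03432.
Need α^N ≥ 24.2 ⇒ N ≥ ln(24.2) / ln α = 3.186 / 0.03432 = 92.85.
Minimum whole number of stages: N = 93.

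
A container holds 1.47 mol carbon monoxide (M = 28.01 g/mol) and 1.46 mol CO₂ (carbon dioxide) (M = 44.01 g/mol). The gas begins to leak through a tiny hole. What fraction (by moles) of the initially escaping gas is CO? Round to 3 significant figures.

Rate_i ∝ x_i/√M_i (Graham's law weighted by mole fraction), so the effusate composition follows n_i/√M_i.
x_CO(eff) = (n_CO/√M_CO) / (n_CO/√M_CO + n_CO₂/√M_CO₂)
= (1.47/√28.01) / (1.47/√28.01 + 1.46/√44.01) = 0.2778/(0.2778 + 0.2201) = 0.558.

0.558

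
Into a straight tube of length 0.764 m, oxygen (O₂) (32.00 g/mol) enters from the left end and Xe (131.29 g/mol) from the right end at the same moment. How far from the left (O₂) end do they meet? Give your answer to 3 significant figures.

The fronts meet when d_O₂ + d_Xe = L with d_O₂/d_Xe = √(M_Xe/M_O₂) (Graham's law). Here √(M_Xe/M_O₂) = √(131.29/32.00) = 2.026.
With d_O₂ + d_Xe = 0.764 m, d_Xe = 0.764/(1 + 2.026) = 0.2525 m.
d_O₂ = 0.764 − 0.2525 = 0.511 m.

0.511 m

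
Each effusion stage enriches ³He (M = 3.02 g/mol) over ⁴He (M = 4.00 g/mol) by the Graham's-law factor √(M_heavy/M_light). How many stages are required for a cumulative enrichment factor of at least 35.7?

26

With α = √(4.00/3.02) per stage, ln α = ½ ln(1.32450) = 0.1405.
Need α^N ≥ 35.7 ⇒ N ≥ ln(35.7) / ln α = 3.575 / 0.1405 = 25.44.
Minimum whole number of stages: N = 26.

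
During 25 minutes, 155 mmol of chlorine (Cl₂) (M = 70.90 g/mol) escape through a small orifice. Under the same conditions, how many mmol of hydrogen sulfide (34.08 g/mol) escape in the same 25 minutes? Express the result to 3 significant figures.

224 mmol

From Graham's law, rate_H₂S/rate_Cl₂ = √(M_Cl₂/M_H₂S) = √(70.90/34.08) = √2.080 = 1.442.
So the amount for H₂S is 155 × 1.442 = 224 mmol.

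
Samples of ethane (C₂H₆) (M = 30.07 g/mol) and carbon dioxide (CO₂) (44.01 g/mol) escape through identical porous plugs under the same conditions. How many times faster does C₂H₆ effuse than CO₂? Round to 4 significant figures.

1.210

Since effusion rate ∝ 1/√M, rate_C₂H₆/rate_CO₂ = √(M_CO₂/M_C₂H₆) = √(44.01/30.07) = √1.464 = 1.210.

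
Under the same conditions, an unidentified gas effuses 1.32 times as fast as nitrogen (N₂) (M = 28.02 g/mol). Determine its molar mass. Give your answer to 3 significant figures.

16.1 g/mol

From Graham's law, rate_X/rate_N₂ = √(M_N₂/M_X).
1.32 = √(28.02/M_X)
M_X = 28.02 / 1.32² = 28.02 / 1.742 = 16.1 g/mol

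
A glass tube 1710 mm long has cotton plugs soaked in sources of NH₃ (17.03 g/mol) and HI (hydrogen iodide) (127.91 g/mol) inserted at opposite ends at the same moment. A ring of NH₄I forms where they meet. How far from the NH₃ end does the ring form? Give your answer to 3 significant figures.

1250 mm

Distances travelled in equal time are proportional to diffusion rates, so d_NH₃/d_HI = √(M_HI/M_NH₃) = √(127.91/17.03) = 2.741.
With d_NH₃ + d_HI = 1710 mm, d_HI = 1710/(1 + 2.741) = 457.1 mm.
d_NH₃ = 1710 − 457.1 = 1250 mm.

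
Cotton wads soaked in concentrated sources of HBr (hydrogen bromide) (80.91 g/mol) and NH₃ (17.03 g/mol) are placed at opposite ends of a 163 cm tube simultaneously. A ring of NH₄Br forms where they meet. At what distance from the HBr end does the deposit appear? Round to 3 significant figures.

In equal time, each gas travels a distance ∝ its rate ∝ 1/√M, so d_HBr/d_NH₃ = √(M_NH₃/M_HBr) = √(17.03/80.91) = 0.4588.
With d_HBr + d_NH₃ = 163 cm, d_NH₃ = 163/(1 + 0.4588) = 111.7 cm.
d_HBr = 163 − 111.7 = 51.3 cm.

51.3 cm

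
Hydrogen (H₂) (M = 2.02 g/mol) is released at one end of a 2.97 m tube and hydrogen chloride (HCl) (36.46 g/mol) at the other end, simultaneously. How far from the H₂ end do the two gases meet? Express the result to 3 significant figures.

2.40 m

Distances travelled in equal time are proportional to diffusion rates, so d_H₂/d_HCl = √(M_HCl/M_H₂) = √(36.46/2.02) = 4.248.
With d_H₂ + d_HCl = 2.97 m, d_HCl = 2.97/(1 + 4.248) = 0.5659 m.
d_H₂ = 2.97 − 0.5659 = 2.40 m.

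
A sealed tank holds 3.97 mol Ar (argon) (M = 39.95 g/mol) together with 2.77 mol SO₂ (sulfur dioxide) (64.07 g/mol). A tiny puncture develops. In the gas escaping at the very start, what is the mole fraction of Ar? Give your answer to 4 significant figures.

Each component's effusion rate ∝ (its partial pressure)·(1/√M) ∝ n_i/√M_i.
Mole fraction of Ar in the effusate = (n_Ar/√M_Ar) / (n_Ar/√M_Ar + n_SO₂/√M_SO₂)
= (3.97/√39.95) / (3.97/√39.95 + 2.77/√64.07) = 0.6281/(0.6281 + 0.3461) = 0.6448.

0.6448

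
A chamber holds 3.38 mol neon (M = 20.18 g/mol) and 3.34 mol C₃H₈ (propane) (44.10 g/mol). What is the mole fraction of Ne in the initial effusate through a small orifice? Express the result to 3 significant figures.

0.599

Rate_i ∝ x_i/√M_i (Graham's law weighted by mole fraction), so the effusate composition follows n_i/√M_i.
Mole fraction of Ne in the effusate = (n_Ne/√M_Ne) / (n_Ne/√M_Ne + n_C₃H₈/√M_C₃H₈)
= (3.38/√20.18) / (3.38/√20.18 + 3.34/√44.10) = 0.7524/(0.7524 + 0.5030) = 0.599.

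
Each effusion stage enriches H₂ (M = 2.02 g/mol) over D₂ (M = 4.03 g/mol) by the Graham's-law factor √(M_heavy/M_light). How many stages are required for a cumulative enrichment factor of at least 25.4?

Per stage α = (4.03/2.02)^(1/2) = 1.99505^0.5, giving ln α = 0.3453.
Need α^N ≥ 25.4 ⇒ N ≥ ln(25.4) / ln α = 3.235 / 0.3453 = 9.37.
Rounding up, N = 10 stages.

10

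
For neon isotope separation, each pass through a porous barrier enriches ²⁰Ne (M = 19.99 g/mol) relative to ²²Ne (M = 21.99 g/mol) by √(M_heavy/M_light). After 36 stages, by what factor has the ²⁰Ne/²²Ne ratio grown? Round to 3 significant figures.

After 36 stages the ratio has grown by (√(21.99/19.99))^36 = (21.99/19.99)^(36/2).
= 1.10005^18 = 5.56.

5.56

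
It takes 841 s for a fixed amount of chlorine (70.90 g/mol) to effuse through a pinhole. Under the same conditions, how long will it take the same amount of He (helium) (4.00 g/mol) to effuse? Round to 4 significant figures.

Using Graham's law: t_He/t_Cl₂ = √(M_He/M_Cl₂) = √(4.00/70.90) = √0.05642 = 0.2375.
So the time for He is 841 × 0.2375 = 199.8 s.

199.8 s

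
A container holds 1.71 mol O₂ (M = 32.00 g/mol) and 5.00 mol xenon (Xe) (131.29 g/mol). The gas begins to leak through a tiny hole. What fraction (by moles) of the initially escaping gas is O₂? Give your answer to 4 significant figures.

0.4092

Effusion rate of each component ∝ n_i/√M_i (partial pressure × 1/√M).
So x_O₂ in the escaping gas = (n_O₂/√M_O₂) / Σ(n_i/√M_i)
= (1.71/√32.00) / (1.71/√32.00 + 5.00/√131.29) = 0.3023/(0.3023 + 0.4364) = 0.4092.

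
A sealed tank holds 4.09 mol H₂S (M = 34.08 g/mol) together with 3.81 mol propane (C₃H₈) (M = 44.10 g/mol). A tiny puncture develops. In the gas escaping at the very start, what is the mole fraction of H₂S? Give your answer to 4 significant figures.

Rate_i ∝ x_i/√M_i (Graham's law weighted by mole fraction), so the effusate composition follows n_i/√M_i.
Mole fraction of H₂S in the effusate = (n_H₂S/√M_H₂S) / (n_H₂S/√M_H₂S + n_C₃H₈/√M_C₃H₈)
= (4.09/√34.08) / (4.09/√34.08 + 3.81/√44.10) = 0.7006/(0.7006 + 0.5737) = 0.5498.

0.5498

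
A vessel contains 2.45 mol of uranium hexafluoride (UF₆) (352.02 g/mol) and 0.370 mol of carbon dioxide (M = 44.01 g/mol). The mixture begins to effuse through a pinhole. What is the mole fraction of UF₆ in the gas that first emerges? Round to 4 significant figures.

0.7007

The effusion rate of species i is ∝ p_i/√M_i ∝ n_i/√M_i.
So x_UF₆ in the escaping gas = (n_UF₆/√M_UF₆) / Σ(n_i/√M_i)
= (2.45/√352.02) / (2.45/√352.02 + 0.370/√44.01) = 0.1306/(0.1306 + 0.05577) = 0.7007.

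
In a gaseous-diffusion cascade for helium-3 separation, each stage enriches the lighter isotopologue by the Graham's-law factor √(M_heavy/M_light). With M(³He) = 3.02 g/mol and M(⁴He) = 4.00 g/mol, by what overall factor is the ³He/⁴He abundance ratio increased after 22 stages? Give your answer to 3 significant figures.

After 22 stages the ratio has grown by (√(4.00/3.02))^22 = (4.00/3.02)^(22/2).
= 1.32450^11 = 22.0.

22.0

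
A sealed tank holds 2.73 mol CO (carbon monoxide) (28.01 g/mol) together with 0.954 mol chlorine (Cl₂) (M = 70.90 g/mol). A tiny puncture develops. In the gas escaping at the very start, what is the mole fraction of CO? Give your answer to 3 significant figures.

0.820

Each component's effusion rate ∝ (its partial pressure)·(1/√M) ∝ n_i/√M_i.
Mole fraction of CO in the effusate = (n_CO/√M_CO) / (n_CO/√M_CO + n_Cl₂/√M_Cl₂)
= (2.73/√28.01) / (2.73/√28.01 + 0.954/√70.90) = 0.5158/(0.5158 + 0.1133) = 0.820.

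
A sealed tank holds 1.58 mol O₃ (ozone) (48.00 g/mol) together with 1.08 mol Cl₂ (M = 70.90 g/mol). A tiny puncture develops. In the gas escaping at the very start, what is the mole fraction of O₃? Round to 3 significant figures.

0.640

Each component's effusion rate ∝ (its partial pressure)·(1/√M) ∝ n_i/√M_i.
x_O₃(eff) = (n_O₃/√M_O₃) / (n_O₃/√M_O₃ + n_Cl₂/√M_Cl₂)
= (1.58/√48.00) / (1.58/√48.00 + 1.08/√70.90) = 0.2281/(0.2281 + 0.1283) = 0.640.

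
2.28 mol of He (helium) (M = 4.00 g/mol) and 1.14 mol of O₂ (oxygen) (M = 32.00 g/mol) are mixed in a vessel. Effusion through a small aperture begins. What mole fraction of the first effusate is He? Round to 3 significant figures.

0.850

Rate_i ∝ x_i/√M_i (Graham's law weighted by mole fraction), so the effusate composition follows n_i/√M_i.
x_He(eff) = (n_He/√M_He) / (n_He/√M_He + n_O₂/√M_O₂)
= (2.28/√4.00) / (2.28/√4.00 + 1.14/√32.00) = 1.140/(1.140 + 0.2015) = 0.850.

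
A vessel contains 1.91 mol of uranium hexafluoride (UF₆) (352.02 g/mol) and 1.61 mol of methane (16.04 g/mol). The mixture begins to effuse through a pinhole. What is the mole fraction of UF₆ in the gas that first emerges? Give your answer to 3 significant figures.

0.202

Each component's effusion rate ∝ (its partial pressure)·(1/√M) ∝ n_i/√M_i.
x_UF₆(eff) = (n_UF₆/√M_UF₆) / (n_UF₆/√M_UF₆ + n_CH₄/√M_CH₄)
= (1.91/√352.02) / (1.91/√352.02 + 1.61/√16.04) = 0.1018/(0.1018 + 0.4020) = 0.202.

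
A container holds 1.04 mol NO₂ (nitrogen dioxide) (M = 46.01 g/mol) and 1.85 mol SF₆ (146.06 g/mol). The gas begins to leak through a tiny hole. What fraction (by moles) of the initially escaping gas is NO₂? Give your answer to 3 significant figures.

0.500

Each component's effusion rate ∝ (its partial pressure)·(1/√M) ∝ n_i/√M_i.
Mole fraction of NO₂ in the effusate = (n_NO₂/√M_NO₂) / (n_NO₂/√M_NO₂ + n_SF₆/√M_SF₆)
= (1.04/√46.01) / (1.04/√46.01 + 1.85/√146.06) = 0.1533/(0.1533 + 0.1531) = 0.500.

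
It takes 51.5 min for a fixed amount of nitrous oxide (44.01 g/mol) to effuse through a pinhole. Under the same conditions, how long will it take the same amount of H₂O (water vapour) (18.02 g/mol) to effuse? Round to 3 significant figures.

33.0 min

Since effusion rate ∝ 1/√M, t_H₂O/t_N₂O = √(M_H₂O/M_N₂O) = √(18.02/44.01) = √0.4095 = 0.6399.
So the time for H₂O is 51.5 × 0.6399 = 33.0 min.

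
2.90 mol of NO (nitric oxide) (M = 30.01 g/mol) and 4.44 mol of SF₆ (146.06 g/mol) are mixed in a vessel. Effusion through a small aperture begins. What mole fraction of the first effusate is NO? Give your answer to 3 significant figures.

0.590

Rate_i ∝ x_i/√M_i (Graham's law weighted by mole fraction), so the effusate composition follows n_i/√M_i.
So x_NO in the escaping gas = (n_NO/√M_NO) / Σ(n_i/√M_i)
= (2.90/√30.01) / (2.90/√30.01 + 4.44/√146.06) = 0.5294/(0.5294 + 0.3674) = 0.590.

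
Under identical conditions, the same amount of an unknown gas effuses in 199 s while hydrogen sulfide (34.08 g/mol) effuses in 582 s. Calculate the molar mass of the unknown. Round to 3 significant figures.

3.98 g/mol

Using Graham's law: t_X/t_H₂S = √(M_X/M_H₂S).
199/582 = 0.3419 = √(M_X/34.08)
M_X = 34.08 × 0.3419² = 34.08 × 0.1169 = 3.98 g/mol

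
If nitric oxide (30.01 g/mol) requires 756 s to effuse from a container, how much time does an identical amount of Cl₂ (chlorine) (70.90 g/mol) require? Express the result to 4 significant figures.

1162 s

From Graham's law, t_Cl₂/t_NO = √(M_Cl₂/M_NO) = √(70.90/30.01) = √2.363 = 1.537.
So the time for Cl₂ is 756 × 1.537 = 1162 s.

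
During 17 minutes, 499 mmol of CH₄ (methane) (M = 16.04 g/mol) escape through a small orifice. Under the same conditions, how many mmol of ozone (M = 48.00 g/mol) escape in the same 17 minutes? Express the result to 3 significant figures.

From Graham's law, rate_O₃/rate_CH₄ = √(M_CH₄/M_O₃) = √(16.04/48.00) = √0.3342 = 0.5781.
So the amount for O₃ is 499 × 0.5781 = 288 mmol.

288 mmol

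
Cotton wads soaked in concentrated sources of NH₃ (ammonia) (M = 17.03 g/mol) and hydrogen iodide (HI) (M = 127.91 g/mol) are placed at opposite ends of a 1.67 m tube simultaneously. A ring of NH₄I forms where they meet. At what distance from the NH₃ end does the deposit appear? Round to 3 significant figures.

1.22 m

The fronts meet when d_NH₃ + d_HI = L with d_NH₃/d_HI = √(M_HI/M_NH₃) (Graham's law). Here √(M_HI/M_NH₃) = √(127.91/17.03) = 2.741.
With d_NH₃ + d_HI = 1.67 m, d_HI = 1.67/(1 + 2.741) = 0.4465 m.
d_NH₃ = 1.67 − 0.4465 = 1.22 m.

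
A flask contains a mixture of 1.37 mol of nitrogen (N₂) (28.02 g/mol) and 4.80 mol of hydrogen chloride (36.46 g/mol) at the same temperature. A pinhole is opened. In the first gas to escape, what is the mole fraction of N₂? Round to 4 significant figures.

The effusion rate of species i is ∝ p_i/√M_i ∝ n_i/√M_i.
So x_N₂ in the escaping gas = (n_N₂/√M_N₂) / Σ(n_i/√M_i)
= (1.37/√28.02) / (1.37/√28.02 + 4.80/√36.46) = 0.2588/(0.2588 + 0.7949) = 0.2456.

0.2456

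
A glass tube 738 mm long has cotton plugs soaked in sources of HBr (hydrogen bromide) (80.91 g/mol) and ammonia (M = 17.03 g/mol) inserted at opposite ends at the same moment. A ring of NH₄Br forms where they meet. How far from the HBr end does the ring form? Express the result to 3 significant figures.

Distances travelled in equal time are proportional to diffusion rates, so d_HBr/d_NH₃ = √(M_NH₃/M_HBr) = √(17.03/80.91) = 0.4588.
With d_HBr + d_NH₃ = 738 mm, d_NH₃ = 738/(1 + 0.4588) = 505.9 mm.
d_HBr = 738 − 505.9 = 232 mm.

232 mm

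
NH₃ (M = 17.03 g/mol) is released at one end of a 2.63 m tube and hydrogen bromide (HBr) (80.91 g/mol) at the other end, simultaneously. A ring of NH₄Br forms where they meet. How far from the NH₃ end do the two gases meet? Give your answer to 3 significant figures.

Graham's law gives d_NH₃/d_HBr = rate_NH₃/rate_HBr = √(M_HBr/M_NH₃) = √(80.91/17.03) = 2.180.
With d_NH₃ + d_HBr = 2.63 m, d_HBr = 2.63/(1 + 2.180) = 0.8271 m.
d_NH₃ = 2.63 − 0.8271 = 1.80 m.

1.80 m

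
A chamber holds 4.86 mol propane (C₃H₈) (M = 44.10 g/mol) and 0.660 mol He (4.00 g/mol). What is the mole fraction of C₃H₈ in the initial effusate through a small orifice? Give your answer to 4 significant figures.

The effusion rate of species i is ∝ p_i/√M_i ∝ n_i/√M_i.
So x_C₃H₈ in the escaping gas = (n_C₃H₈/√M_C₃H₈) / Σ(n_i/√M_i)
= (4.86/√44.10) / (4.86/√44.10 + 0.660/√4.00) = 0.7318/(0.7318 + 0.3300) = 0.6892.

0.6892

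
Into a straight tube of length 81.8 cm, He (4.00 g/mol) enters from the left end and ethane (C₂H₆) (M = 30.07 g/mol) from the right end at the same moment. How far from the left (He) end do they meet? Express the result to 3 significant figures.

In equal time, each gas travels a distance ∝ its rate ∝ 1/√M, so d_He/d_C₂H₆ = √(M_C₂H₆/M_He) = √(30.07/4.00) = 2.742.
With d_He + d_C₂H₆ = 81.8 cm, d_C₂H₆ = 81.8/(1 + 2.742) = 21.86 cm.
d_He = 81.8 − 21.86 = 59.9 cm.

59.9 cm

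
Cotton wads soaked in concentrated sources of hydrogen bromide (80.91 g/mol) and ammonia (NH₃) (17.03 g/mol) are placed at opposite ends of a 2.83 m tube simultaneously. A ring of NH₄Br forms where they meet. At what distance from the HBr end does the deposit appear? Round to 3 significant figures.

In equal time, each gas travels a distance ∝ its rate ∝ 1/√M, so d_HBr/d_NH₃ = √(M_NH₃/M_HBr) = √(17.03/80.91) = 0.4588.
With d_HBr + d_NH₃ = 2.83 m, d_NH₃ = 2.83/(1 + 0.4588) = 1.940 m.
d_HBr = 2.83 − 1.940 = 0.890 m.

0.890 m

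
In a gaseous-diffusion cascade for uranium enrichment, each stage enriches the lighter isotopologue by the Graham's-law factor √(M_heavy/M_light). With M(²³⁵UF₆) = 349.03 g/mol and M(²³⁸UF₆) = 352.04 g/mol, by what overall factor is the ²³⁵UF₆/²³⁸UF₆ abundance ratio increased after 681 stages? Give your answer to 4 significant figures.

Overall factor = α^681 with α = √(352.04/349.03), i.e. (352.04/349.03)^(681/2).
= 1.00862^(681/2) = 18.61.

18.61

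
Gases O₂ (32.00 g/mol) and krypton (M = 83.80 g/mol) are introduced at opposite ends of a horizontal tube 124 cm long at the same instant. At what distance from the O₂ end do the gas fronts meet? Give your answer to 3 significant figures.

76.6 cm

In equal time, each gas travels a distance ∝ its rate ∝ 1/√M, so d_O₂/d_Kr = √(M_Kr/M_O₂) = √(83.80/32.00) = 1.618.
With d_O₂ + d_Kr = 124 cm, d_Kr = 124/(1 + 1.618) = 47.36 cm.
d_O₂ = 124 − 47.36 = 76.6 cm.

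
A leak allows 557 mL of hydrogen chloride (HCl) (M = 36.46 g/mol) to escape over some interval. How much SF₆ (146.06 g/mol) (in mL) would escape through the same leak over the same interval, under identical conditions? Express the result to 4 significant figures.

From Graham's law, rate_SF₆/rate_HCl = √(M_HCl/M_SF₆) = √(36.46/146.06) = √0.2496 = 0.4996.
So the volume for SF₆ is 557 × 0.4996 = 278.3 mL.

278.3 mL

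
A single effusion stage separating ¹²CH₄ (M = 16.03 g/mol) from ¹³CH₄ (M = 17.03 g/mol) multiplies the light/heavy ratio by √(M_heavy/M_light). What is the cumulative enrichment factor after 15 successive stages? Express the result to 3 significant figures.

1.57

Overall factor = α^15 with α = √(17.03/16.03), i.e. (17.03/16.03)^(15/2).
= 1.06238^(15/2) = 1.57.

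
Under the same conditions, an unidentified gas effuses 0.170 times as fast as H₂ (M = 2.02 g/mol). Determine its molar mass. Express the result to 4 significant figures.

69.90 g/mol

Graham's law gives rate_X/rate_H₂ = √(M_H₂/M_X).
0.170 = √(2.02/M_X)
M_X = 2.02 / 0.170² = 2.02 / 0.02890 = 69.90 g/mol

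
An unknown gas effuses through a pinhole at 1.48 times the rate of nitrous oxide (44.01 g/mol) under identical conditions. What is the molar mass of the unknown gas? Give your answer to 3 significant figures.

20.1 g/mol

Since effusion rate ∝ 1/√M, rate_X/rate_N₂O = √(M_N₂O/M_X).
1.48 = √(44.01/M_X)
M_X = 44.01 / 1.48² = 44.01 / 2.190 = 20.1 g/mol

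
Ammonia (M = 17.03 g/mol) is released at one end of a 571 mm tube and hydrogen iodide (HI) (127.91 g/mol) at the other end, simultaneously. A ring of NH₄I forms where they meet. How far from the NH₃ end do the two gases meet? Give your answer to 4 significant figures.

418.4 mm

The fronts meet when d_NH₃ + d_HI = L with d_NH₃/d_HI = √(M_HI/M_NH₃) (Graham's law). Here √(M_HI/M_NH₃) = √(127.91/17.03) = 2.741.
With d_NH₃ + d_HI = 571 mm, d_HI = 571/(1 + 2.741) = 152.6 mm.
d_NH₃ = 571 − 152.6 = 418.4 mm.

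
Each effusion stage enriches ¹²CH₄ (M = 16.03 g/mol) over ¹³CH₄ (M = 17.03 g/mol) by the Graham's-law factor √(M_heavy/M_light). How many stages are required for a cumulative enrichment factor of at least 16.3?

93

With α = √(17.03/16.03) per stage, ln α = ½ ln(1.06238) = 0.03026.
Need α^N ≥ 16.3 ⇒ N ≥ ln(16.3) / ln α = 2.791 / 0.03026 = 92.25.
Minimum whole number of stages: N = 93.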